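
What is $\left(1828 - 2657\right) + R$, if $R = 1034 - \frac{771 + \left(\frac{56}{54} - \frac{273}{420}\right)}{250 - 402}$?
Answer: $\frac{17242949}{82080} \approx 210.07$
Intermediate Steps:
$R = \frac{85287269}{82080}$ ($R = 1034 - \frac{771 + \left(56 \cdot \frac{1}{54} - \frac{13}{20}\right)}{-152} = 1034 - \left(771 + \left(\frac{28}{27} - \frac{13}{20}\right)\right) \left(- \frac{1}{152}\right) = 1034 - \left(771 + \frac{209}{540}\right) \left(- \frac{1}{152}\right) = 1034 - \frac{416549}{540} \left(- \frac{1}{152}\right) = 1034 - - \frac{416549}{82080} = 1034 + \frac{416549}{82080} = \frac{85287269}{82080} \approx 1039.1$)
$\left(1828 - 2657\right) + R = \left(1828 - 2657\right) + \frac{85287269}{82080} = -829 + \frac{85287269}{82080} = \frac{17242949}{82080}$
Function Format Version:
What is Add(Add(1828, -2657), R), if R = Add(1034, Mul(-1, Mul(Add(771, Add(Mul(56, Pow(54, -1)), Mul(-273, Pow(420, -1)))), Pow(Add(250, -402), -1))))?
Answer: Rational(17242949, 82080) ≈ 210.07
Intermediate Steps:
R = Rational(85287269, 82080) (R = Add(1034, Mul(-1, Mul(Add(771, Add(Mul(56, Rational(1, 54)), Mul(-273, Rational(1, 420)))), Pow(-152, -1)))) = Add(1034, Mul(-1, Mul(Add(771, Add(Rational(28, 27), Rational(-13, 20))), Rational(-1, 152)))) = Add(1034, Mul(-1, Mul(Add(771, Rational(209, 540)), Rational(-1, 152)))) = Add(1034, Mul(-1, Mul(Rational(416549, 540), Rational(-1, 152)))) = Add(1034, Mul(-1, Rational(-416549, 82080))) = Add(1034, Rational(416549, 82080)) = Rational(85287269, 82080) ≈ 1039.1)
Add(Add(1828, -2657), R) = Add(Add(1828, -2657), Rational(85287269, 82080)) = Add(-829, Rational(85287269, 82080)) = Rational(17242949, 82080)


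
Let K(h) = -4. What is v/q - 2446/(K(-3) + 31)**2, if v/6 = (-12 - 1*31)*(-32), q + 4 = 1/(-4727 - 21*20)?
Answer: -10342739474/5003127 ≈ -2067.3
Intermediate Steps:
q = -20589/5147 (q = -4 + 1/(-4727 - 21*20) = -4 + 1/(-4727 - 420) = -4 + 1/(-5147) = -4 - 1/5147 = -20589/5147 ≈ -4.0002)
v = 8256 (v = 6*((-12 - 1*31)*(-32)) = 6*((-12 - 31)*(-32)) = 6*(-43*(-32)) = 6*1376 = 8256)
v/q - 2446/(K(-3) + 31)**2 = 8256/(-20589/5147) - 2446/(-4 + 31)**2 = 8256*(-5147/20589) - 2446/(27**2) = -14164544/6863 - 2446/729 = -10342739474/5003127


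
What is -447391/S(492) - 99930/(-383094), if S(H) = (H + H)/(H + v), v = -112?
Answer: -301523928775/1745206 ≈ -1.7277e+5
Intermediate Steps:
S(H) = 2*H/(-112 + H) (S(H) = (H + H)/(H - 112) = (2*H)/(-112 + H) = 2*H/(-112 + H))
-447391/S(492) - 99930/(-383094) = -447391/(2*492/(-112 + 492)) - 99930/(-383094) = -447391/(2*492/380) - 99930*(-1/383094) = -447391/(2*492*(1/380)) + 16655/63849 = -447391/246/95 + 16655/63849 = -447391*95/246 + 16655/63849 = -42502145/246 + 16655/63849 = -301523928775/1745206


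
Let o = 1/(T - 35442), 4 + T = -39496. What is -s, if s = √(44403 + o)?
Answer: -5*√9975228727870/74942 ≈ -210.72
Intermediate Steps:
T = -39500 (T = -4 - 39496 = -39500)
o = -1/74942 (o = 1/(-39500 - 35442) = 1/(-74942) = -1/74942 ≈ -1.3344e-5)
s = 5*√9975228727870/74942 (s = √(44403 - 1/74942) = √(3327649625/74942) = 5*√9975228727870/74942 ≈ 210.72)
-s = -5*√9975228727870/74942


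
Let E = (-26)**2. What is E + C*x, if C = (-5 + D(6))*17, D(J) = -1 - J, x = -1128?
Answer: 230788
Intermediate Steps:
C = -204 (C = (-5 + (-1 - 1*6))*17 = (-5 + (-1 - 6))*17 = (-5 - 7)*17 = -12*17 = -204)
E = 676
E + C*x = 676 - 204*(-1128) = 676 + 230112 = 230788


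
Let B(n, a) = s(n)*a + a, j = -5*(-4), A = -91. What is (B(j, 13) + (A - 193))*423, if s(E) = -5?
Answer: -142128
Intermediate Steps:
j = 20
B(n, a) = -4*a (B(n, a) = -5*a + a = -4*a)
(B(j, 13) + (A - 193))*423 = (-4*13 + (-91 - 193))*423 = (-52 - 284)*423 = -336*423 = -142128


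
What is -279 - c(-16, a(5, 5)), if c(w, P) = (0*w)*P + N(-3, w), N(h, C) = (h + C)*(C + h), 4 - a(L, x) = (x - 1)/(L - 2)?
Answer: -640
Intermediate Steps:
a(L, x) = 4 - (-1 + x)/(-2 + L) (a(L, x) = 4 - (x - 1)/(L - 2) = 4 - (-1 + x)/(-2 + L))
N(h, C) = (C + h)**2 (N(h, C) = (C + h)*(C + h) = (C + h)**2)
c(w, P) = (-3 + w)**2 (c(w, P) = (0*w)*P + (w - 3)**2 = 0*P + (-3 + w)**2 = 0 + (-3 + w)**2 = (-3 + w)**2)
-279 - c(-16, a(5, 5)) = -279 - (-3 - 16)**2 = -279 - 1*(-19)**2 = -279 - 1*361 = -279 - 361 = -640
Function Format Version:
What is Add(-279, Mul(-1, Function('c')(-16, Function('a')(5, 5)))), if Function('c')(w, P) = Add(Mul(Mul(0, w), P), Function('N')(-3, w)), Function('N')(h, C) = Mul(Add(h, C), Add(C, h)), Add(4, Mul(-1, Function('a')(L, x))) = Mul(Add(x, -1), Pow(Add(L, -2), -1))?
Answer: -640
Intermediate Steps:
Function('a')(L, x) = Add(4, Mul(-1, Pow(Add(-2, L), -1), Add(-1, x))) (Function('a')(L, x) = Add(4, Mul(-1, Mul(Add(x, -1), Pow(Add(L, -2), -1)))) = Add(4, Mul(-1, Mul(Add(-1, x), Pow(Add(-2, L), -1)))) = Add(4, Mul(-1, Mul(Pow(Add(-2, L), -1), Add(-1, x)))) = Add(4, Mul(-1, Pow(Add(-2, L), -1), Add(-1, x))))
Function('N')(h, C) = Pow(Add(C, h), 2) (Function('N')(h, C) = Mul(Add(C, h), Add(C, h)) = Pow(Add(C, h), 2))
Function('c')(w, P) = Pow(Add(-3, w), 2) (Function('c')(w, P) = Add(Mul(Mul(0, w), P), Pow(Add(w, -3), 2)) = Add(Mul(0, P), Pow(Add(-3, w), 2)) = Add(0, Pow(Add(-3, w), 2)) = Pow(Add(-3, w), 2))
Add(-279, Mul(-1, Function('c')(-16, Function('a')(5, 5)))) = Add(-279, Mul(-1, Pow(Add(-3, -16), 2))) = Add(-279, Mul(-1, Pow(-19, 2))) = Add(-279, Mul(-1, 361)) = Add(-279, -361) = -640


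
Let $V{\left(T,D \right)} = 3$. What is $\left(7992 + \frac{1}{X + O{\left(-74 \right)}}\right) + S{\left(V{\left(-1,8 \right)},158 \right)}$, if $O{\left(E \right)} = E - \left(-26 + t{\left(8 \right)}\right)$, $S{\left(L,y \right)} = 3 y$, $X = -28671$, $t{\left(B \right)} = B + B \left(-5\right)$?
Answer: $\frac{242864141}{28687} \approx 8466.0$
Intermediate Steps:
$t{\left(B \right)} = - 4 B$ ($t{\left(B \right)} = B - 5 B = - 4 B$)
$O{\left(E \right)} = 58 + E$ ($O{\left(E \right)} = E - \left(-26 - 32\right) = E + \left(26 - -32\right) = E + \left(26 + 32\right) = E + 58 = 58 + E$)
$\left(7992 + \frac{1}{X + O{\left(-74 \right)}}\right) + S{\left(V{\left(-1,8 \right)},158 \right)} = \left(7992 + \frac{1}{-28671 + \left(58 - 74\right)}\right) + 3 \cdot 158 = \left(7992 + \frac{1}{-28671 - 16}\right) + 474 = \left(7992 + \frac{1}{-28687}\right) + 474 = \left(7992 - \frac{1}{28687}\right) + 474 = \frac{229266503}{28687} + 474 = \frac{242864141}{28687}$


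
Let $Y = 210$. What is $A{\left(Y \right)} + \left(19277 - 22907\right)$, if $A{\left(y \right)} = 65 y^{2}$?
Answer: $2862870$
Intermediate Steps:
$A{\left(Y \right)} + \left(19277 - 22907\right) = 65 \cdot 210^{2} + \left(19277 - 22907\right) = 65 \cdot 44100 + \left(19277 - 22907\right) = 2866500 - 3630 = 2862870$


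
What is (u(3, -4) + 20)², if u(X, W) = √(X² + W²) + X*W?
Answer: 169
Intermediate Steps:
u(X, W) = √(W² + X²) + W*X
(u(3, -4) + 20)² = ((√((-4)² + 3²) - 4*3) + 20)² = ((√(16 + 9) - 12) + 20)² = ((√25 - 12) + 20)² = ((5 - 12) + 20)² = (-7 + 20)² = 13² = 169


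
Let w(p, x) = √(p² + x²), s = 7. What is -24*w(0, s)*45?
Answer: -7560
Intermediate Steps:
-24*w(0, s)*45 = -24*√(0² + 7²)*45 = -24*√(0 + 49)*45 = -24*√49*45 = -24*7*45 = -168*45 = -7560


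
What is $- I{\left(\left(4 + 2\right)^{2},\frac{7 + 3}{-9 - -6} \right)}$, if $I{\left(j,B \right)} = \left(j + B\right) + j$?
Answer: $- \frac{206}{3} \approx -68.667$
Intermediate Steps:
$I{\left(j,B \right)} = B + 2 j$ ($I{\left(j,B \right)} = \left(B + j\right) + j = B + 2 j$)
$- I{\left(\left(4 + 2\right)^{2},\frac{7 + 3}{-9 - -6} \right)} = - (\frac{7 + 3}{-9 - -6} + 2 \left(4 + 2\right)^{2}) = - (\frac{10}{-9 + 6} + 2 \cdot 6^{2}) = - (\frac{10}{-3} + 2 \cdot 36) = - (10 \left(- \frac{1}{3}\right) + 72) = - (- \frac{10}{3} + 72) = \left(-1\right) \frac{206}{3} = - \frac{206}{3}$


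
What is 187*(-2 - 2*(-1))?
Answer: 0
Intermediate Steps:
187*(-2 - 2*(-1)) = 187*(-2 + 2) = 187*0 = 0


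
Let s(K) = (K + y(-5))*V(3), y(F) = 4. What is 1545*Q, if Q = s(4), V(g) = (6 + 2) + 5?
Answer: 160680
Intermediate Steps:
V(g) = 13 (V(g) = 8 + 5 = 13)
s(K) = 52 + 13*K (s(K) = (K + 4)*13 = (4 + K)*13 = 52 + 13*K)
Q = 104 (Q = 52 + 13*4 = 52 + 52 = 104)
1545*Q = 1545*104 = 160680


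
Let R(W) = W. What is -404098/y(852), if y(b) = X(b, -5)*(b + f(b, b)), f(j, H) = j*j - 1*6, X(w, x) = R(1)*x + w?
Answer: -202049/307778625 ≈ -0.00065648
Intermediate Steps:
X(w, x) = w + x (X(w, x) = 1*x + w = x + w = w + x)
f(j, H) = -6 + j**2 (f(j, H) = j**2 - 6 = -6 + j**2)
y(b) = (-5 + b)*(-6 + b + b**2) (y(b) = (b - 5)*(b + (-6 + b**2)) = (-5 + b)*(-6 + b + b**2))
-404098/y(852) = -404098*1/((-5 + 852)*(-6 + 852 + 852**2)) = -404098*1/(847*(-6 + 852 + 725904)) = -404098/(847*726750) = -404098/615557250 = -404098*1/615557250 = -202049/307778625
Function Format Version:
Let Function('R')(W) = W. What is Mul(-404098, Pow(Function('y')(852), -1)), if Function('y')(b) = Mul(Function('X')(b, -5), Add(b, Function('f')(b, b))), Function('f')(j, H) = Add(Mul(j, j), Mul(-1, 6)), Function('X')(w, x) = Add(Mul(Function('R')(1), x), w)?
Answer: Rational(-202049, 307778625) ≈ -0.00065648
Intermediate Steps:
Function('X')(w, x) = Add(w, x) (Function('X')(w, x) = Add(Mul(1, x), w) = Add(x, w) = Add(w, x))
Function('f')(j, H) = Add(-6, Pow(j, 2)) (Function('f')(j, H) = Add(Pow(j, 2), -6) = Add(-6, Pow(j, 2)))
Function('y')(b) = Mul(Add(-5, b), Add(-6, b, Pow(b, 2))) (Function('y')(b) = Mul(Add(b, -5), Add(b, Add(-6, Pow(b, 2)))) = Mul(Add(-5, b), Add(-6, b, Pow(b, 2))))
Mul(-404098, Pow(Function('y')(852), -1)) = Mul(-404098, Pow(Mul(Add(-5, 852), Add(-6, 852, Pow(852, 2))), -1)) = Mul(-404098, Pow(Mul(847, Add(-6, 852, 725904)), -1)) = Mul(-404098, Pow(Mul(847, 726750), -1)) = Mul(-404098, Pow(615557250, -1)) = Mul(-404098, Rational(1, 615557250)) = Rational(-202049, 307778625)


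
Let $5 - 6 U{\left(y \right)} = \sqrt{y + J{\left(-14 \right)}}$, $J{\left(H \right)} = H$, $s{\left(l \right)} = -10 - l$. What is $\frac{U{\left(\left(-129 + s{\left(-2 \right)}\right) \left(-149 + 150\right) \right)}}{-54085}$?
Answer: $- \frac{1}{64902} + \frac{i \sqrt{151}}{324510} \approx -1.5408 \cdot 10^{-5} + 3.7867 \cdot 10^{-5} i$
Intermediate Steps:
$U{\left(y \right)} = \frac{5}{6} - \frac{\sqrt{-14 + y}}{6}$ ($U{\left(y \right)} = \frac{5}{6} - \frac{\sqrt{y - 14}}{6} = \frac{5}{6} - \frac{\sqrt{-14 + y}}{6}$)
$\frac{U{\left(\left(-129 + s{\left(-2 \right)}\right) \left(-149 + 150\right) \right)}}{-54085} = \frac{\frac{5}{6} - \frac{\sqrt{-14 + \left(-129 - 8\right) \left(-149 + 150\right)}}{6}}{-54085} = \left(\frac{5}{6} - \frac{\sqrt{-14 + \left(-129 + \left(-10 + 2\right)\right) 1}}{6}\right) \left(- \frac{1}{54085}\right) = \left(\frac{5}{6} - \frac{\sqrt{-14 + \left(-129 - 8\right) 1}}{6}\right) \left(- \frac{1}{54085}\right) = \left(\frac{5}{6} - \frac{\sqrt{-14 - 137}}{6}\right) \left(- \frac{1}{54085}\right) = \left(\frac{5}{6} - \frac{\sqrt{-151}}{6}\right) \left(- \frac{1}{54085}\right) = \left(\frac{5}{6} - \frac{i \sqrt{151}}{6}\right) \left(- \frac{1}{54085}\right) = - \frac{1}{64902} + \frac{i \sqrt{151}}{324510}$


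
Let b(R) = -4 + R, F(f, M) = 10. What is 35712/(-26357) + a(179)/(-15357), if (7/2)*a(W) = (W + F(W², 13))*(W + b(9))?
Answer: -270104112/134921483 ≈ -2.0019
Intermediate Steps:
a(W) = 2*(5 + W)*(10 + W)/7 (a(W) = 2*((W + 10)*(W + (-4 + 9)))/7 = 2*((10 + W)*(W + 5))/7 = 2*((10 + W)*(5 + W))/7 = 2*((5 + W)*(10 + W))/7 = 2*(5 + W)*(10 + W)/7)
35712/(-26357) + a(179)/(-15357) = 35712/(-26357) + (100/7 + (2/7)*179² + (30/7)*179)/(-15357) = 35712*(-1/26357) + (100/7 + (2/7)*32041 + 5370/7)*(-1/15357) = -35712/26357 + (100/7 + 64082/7 + 5370/7)*(-1/15357) = -35712/26357 + 9936*(-1/15357) = -35712/26357 - 3312/5119 = -270104112/134921483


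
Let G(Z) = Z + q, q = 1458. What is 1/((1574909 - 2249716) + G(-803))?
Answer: -1/674152 ≈ -1.4833e-6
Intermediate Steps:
G(Z) = 1458 + Z (G(Z) = Z + 1458 = 1458 + Z)
1/((1574909 - 2249716) + G(-803)) = 1/((1574909 - 2249716) + (1458 - 803)) = 1/(-674807 + 655) = 1/(-674152) = -1/674152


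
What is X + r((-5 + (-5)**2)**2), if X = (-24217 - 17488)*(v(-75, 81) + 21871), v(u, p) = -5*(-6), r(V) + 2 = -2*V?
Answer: -913382007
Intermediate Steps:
r(V) = -2 - 2*V
v(u, p) = 30
X = -913381205 (X = (-24217 - 17488)*(30 + 21871) = -41705*21901 = -913381205)
X + r((-5 + (-5)**2)**2) = -913381205 + (-2 - 2*(-5 + (-5)**2)**2) = -913381205 + (-2 - 2*(-5 + 25)**2) = -913381205 + (-2 - 2*20**2) = -913381205 + (-2 - 2*400) = -913381205 + (-2 - 800) = -913381205 - 802 = -913382007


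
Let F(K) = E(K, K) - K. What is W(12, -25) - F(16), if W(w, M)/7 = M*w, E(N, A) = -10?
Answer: -2074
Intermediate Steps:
W(w, M) = 7*M*w (W(w, M) = 7*(M*w) = 7*M*w)
F(K) = -10 - K
W(12, -25) - F(16) = 7*(-25)*12 - (-10 - 1*16) = -2100 - (-10 - 16) = -2100 - 1*(-26) = -2100 + 26 = -2074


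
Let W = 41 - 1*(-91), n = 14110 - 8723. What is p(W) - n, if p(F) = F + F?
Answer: -5123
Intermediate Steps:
n = 5387
W = 132 (W = 41 + 91 = 132)
p(F) = 2*F
p(W) - n = 2*132 - 1*5387 = 264 - 5387 = -5123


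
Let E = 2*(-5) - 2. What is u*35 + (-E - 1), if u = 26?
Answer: 921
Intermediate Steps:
E = -12 (E = -10 - 2 = -12)
u*35 + (-E - 1) = 26*35 + (-1*(-12) - 1) = 910 + (12 - 1) = 910 + 11 = 921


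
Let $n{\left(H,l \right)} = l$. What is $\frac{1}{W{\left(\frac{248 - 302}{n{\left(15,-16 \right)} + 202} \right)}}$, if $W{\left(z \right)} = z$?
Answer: $- \frac{31}{9} \approx -3.4444$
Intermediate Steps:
$\frac{1}{W{\left(\frac{248 - 302}{n{\left(15,-16 \right)} + 202} \right)}} = \frac{1}{\left(248 - 302\right) \frac{1}{-16 + 202}} = \frac{1}{\left(-54\right) \frac{1}{186}} = \frac{1}{- \frac{9}{31}} = - \frac{31}{9}$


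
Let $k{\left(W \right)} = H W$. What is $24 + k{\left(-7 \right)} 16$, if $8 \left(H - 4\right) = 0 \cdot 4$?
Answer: $-424$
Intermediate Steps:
$H = 4$ ($H = 4 + \frac{0 \cdot 4}{8} = 4 + \frac{1}{8} \cdot 0 = 4 + 0 = 4$)
$k{\left(W \right)} = 4 W$
$24 + k{\left(-7 \right)} 16 = 24 + 4 \left(-7\right) 16 = 24 - 448 = -424$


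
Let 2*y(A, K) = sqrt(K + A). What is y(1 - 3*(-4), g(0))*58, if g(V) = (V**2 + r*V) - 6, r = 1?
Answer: 29*sqrt(7) ≈ 76.727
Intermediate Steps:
g(V) = -6 + V + V**2 (g(V) = (V**2 + 1*V) - 6 = (V**2 + V) - 6 = (V + V**2) - 6 = -6 + V + V**2)
y(A, K) = sqrt(A + K)/2 (y(A, K) = sqrt(K + A)/2 = sqrt(A + K)/2)
y(1 - 3*(-4), g(0))*58 = (sqrt((1 - 3*(-4)) + (-6 + 0 + 0**2))/2)*58 = (sqrt((1 + 12) + (-6 + 0 + 0))/2)*58 = (sqrt(13 - 6)/2)*58 = (sqrt(7)/2)*58 = 29*sqrt(7)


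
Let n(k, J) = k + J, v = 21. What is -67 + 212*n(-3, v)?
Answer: 3749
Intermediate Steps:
n(k, J) = J + k
-67 + 212*n(-3, v) = -67 + 212*(21 - 3) = -67 + 212*18 = -67 + 3816 = 3749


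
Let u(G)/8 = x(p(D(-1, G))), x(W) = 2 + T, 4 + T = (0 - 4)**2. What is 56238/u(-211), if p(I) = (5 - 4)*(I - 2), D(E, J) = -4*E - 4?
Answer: 4017/8 ≈ 502.13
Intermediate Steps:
D(E, J) = -4 - 4*E
T = 12 (T = -4 + (0 - 4)**2 = -4 + (-4)**2 = -4 + 16 = 12)
p(I) = -2 + I (p(I) = 1*(-2 + I) = -2 + I)
x(W) = 14 (x(W) = 2 + 12 = 14)
u(G) = 112 (u(G) = 8*14 = 112)
56238/u(-211) = 56238/112 = 56238*(1/112) = 4017/8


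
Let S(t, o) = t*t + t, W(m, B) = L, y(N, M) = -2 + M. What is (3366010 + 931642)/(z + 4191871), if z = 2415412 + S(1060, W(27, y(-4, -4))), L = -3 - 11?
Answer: 4297652/7731943 ≈ 0.55583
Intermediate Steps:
L = -14
W(m, B) = -14
S(t, o) = t + t² (S(t, o) = t² + t = t + t²)
z = 3540072 (z = 2415412 + 1060*(1 + 1060) = 2415412 + 1060*1061 = 2415412 + 1124660 = 3540072)
(3366010 + 931642)/(z + 4191871) = (3366010 + 931642)/(3540072 + 4191871) = 4297652/7731943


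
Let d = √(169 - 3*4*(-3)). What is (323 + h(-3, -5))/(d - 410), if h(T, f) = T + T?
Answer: -634/819 - 317*√205/167895 ≈ -0.80115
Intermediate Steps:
h(T, f) = 2*T
d = √205 (d = √(169 - 12*(-3)) = √(169 + 36) = √205 ≈ 14.318)
(323 + h(-3, -5))/(d - 410) = (323 + 2*(-3))/(√205 - 410) = (323 - 6)/(-410 + √205) = 317/(-410 + √205)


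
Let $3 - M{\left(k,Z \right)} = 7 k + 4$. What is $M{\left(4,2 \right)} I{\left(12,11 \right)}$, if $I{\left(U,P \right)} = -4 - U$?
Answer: $464$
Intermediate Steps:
$M{\left(k,Z \right)} = -1 - 7 k$ ($M{\left(k,Z \right)} = 3 - \left(7 k + 4\right) = 3 - \left(4 + 7 k\right) = -1 - 7 k$)
$M{\left(4,2 \right)} I{\left(12,11 \right)} = \left(-1 - 28\right) \left(-4 - 12\right) = \left(-29\right) \left(-16\right) = 464$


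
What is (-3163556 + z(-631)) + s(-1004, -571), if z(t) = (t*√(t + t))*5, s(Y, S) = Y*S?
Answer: -2590272 - 3155*I*√1262 ≈ -2.5903e+6 - 1.1208e+5*I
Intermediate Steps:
s(Y, S) = S*Y
z(t) = 5*√2*t^(3/2) (z(t) = (t*√(2*t))*5 = (t*(√2*√t))*5 = (√2*t^(3/2))*5 = 5*√2*t^(3/2))
(-3163556 + z(-631)) + s(-1004, -571) = (-3163556 + 5*√2*(-631)^(3/2)) - 571*(-1004) = (-3163556 + 5*√2*(-631*I*√631)) + 573284 = (-3163556 - 3155*I*√1262) + 573284 = -2590272 - 3155*I*√1262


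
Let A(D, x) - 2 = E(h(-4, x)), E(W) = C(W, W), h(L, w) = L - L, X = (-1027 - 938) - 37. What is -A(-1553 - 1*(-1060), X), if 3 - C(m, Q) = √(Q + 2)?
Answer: -5 + √2 ≈ -3.5858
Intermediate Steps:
X = -2002 (X = -1965 - 37 = -2002)
h(L, w) = 0
C(m, Q) = 3 - √(2 + Q) (C(m, Q) = 3 - √(Q + 2) = 3 - √(2 + Q))
E(W) = 3 - √(2 + W)
A(D, x) = 5 - √2 (A(D, x) = 2 + (3 - √(2 + 0)) = 2 + (3 - √2) = 5 - √2)
-A(-1553 - 1*(-1060), X) = -(5 - √2) = -5 + √2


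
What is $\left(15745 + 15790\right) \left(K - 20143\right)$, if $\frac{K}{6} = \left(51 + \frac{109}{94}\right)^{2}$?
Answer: $- \frac{532107304645}{4418} \approx -1.2044 \cdot 10^{8}$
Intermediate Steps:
$K = \frac{72118227}{4418}$ ($K = 6 \left(51 + \frac{109}{94}\right)^{2} = 6 \left(\frac{4903}{94}\right)^{2} = 6 \cdot \frac{24039409}{8836} = \frac{72118227}{4418} \approx 16324.0$)
$\left(15745 + 15790\right) \left(K - 20143\right) = \left(15745 + 15790\right) \left(\frac{72118227}{4418} - 20143\right) = 31535 \left(- \frac{16873547}{4418}\right) = - \frac{532107304645}{4418}$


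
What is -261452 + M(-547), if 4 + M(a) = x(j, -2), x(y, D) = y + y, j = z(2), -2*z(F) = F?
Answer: -261458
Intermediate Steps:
z(F) = -F/2
j = -1 (j = -½*2 = -1)
x(y, D) = 2*y
M(a) = -6 (M(a) = -4 + 2*(-1) = -4 - 2 = -6)
-261452 + M(-547) = -261452 - 6 = -261458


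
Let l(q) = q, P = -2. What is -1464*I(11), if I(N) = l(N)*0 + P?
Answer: 2928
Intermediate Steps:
I(N) = -2 (I(N) = N*0 - 2 = 0 - 2 = -2)
-1464*I(11) = -1464*(-2) = 2928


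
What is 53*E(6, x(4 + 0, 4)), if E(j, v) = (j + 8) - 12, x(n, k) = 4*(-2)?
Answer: 106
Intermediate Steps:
x(n, k) = -8
E(j, v) = -4 + j (E(j, v) = (8 + j) - 12 = -4 + j)
53*E(6, x(4 + 0, 4)) = 53*(-4 + 6) = 53*2 = 106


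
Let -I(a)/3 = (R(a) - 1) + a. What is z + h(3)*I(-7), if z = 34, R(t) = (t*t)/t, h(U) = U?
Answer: 169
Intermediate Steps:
R(t) = t (R(t) = t²/t = t)
I(a) = 3 - 6*a (I(a) = -3*((a - 1) + a) = -3*((-1 + a) + a) = -3*(-1 + 2*a) = 3 - 6*a)
z + h(3)*I(-7) = 34 + 3*(3 - 6*(-7)) = 34 + 3*(3 + 42) = 34 + 3*45 = 34 + 135 = 169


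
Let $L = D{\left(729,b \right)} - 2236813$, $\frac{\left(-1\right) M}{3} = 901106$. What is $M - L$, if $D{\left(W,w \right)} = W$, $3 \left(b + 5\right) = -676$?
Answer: $-467234$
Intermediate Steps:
$b = - \frac{691}{3}$ ($b = -5 + \frac{1}{3} \left(-676\right) = -5 - \frac{676}{3} = - \frac{691}{3} \approx -230.33$)
$M = -2703318$ ($M = \left(-3\right) 901106 = -2703318$)
$L = -2236084$ ($L = 729 - 2236813 = -2236084$)
$M - L = -2703318 - -2236084 = -2703318 + 2236084 = -467234$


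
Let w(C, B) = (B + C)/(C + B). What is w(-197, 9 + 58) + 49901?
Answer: 49902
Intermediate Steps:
w(C, B) = 1 (w(C, B) = (B + C)/(B + C) = 1)
w(-197, 9 + 58) + 49901 = 1 + 49901 = 49902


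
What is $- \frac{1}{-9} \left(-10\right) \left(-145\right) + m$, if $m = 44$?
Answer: $\frac{1846}{9} \approx 205.11$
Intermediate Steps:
$- \frac{1}{-9} \left(-10\right) \left(-145\right) + m = - \frac{1}{-9} \left(-10\right) \left(-145\right) + 44 = \left(-1\right) \left(- \frac{1}{9}\right) \left(-10\right) \left(-145\right) + 44 = \frac{1}{9} \left(-10\right) \left(-145\right) + 44 = \left(- \frac{10}{9}\right) \left(-145\right) + 44 = \frac{1450}{9} + 44 = \frac{1846}{9}$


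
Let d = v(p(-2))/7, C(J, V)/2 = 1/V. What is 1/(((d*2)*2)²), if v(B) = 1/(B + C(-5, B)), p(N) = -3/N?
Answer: 14161/576 ≈ 24.585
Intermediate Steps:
C(J, V) = 2/V
v(B) = 1/(B + 2/B)
d = 6/119 (d = ((-3/(-2))/(2 + (-3/(-2))²))/7 = ((-3*(-½))/(2 + (-3*(-½))²))*(⅐) = (3/(2*(2 + (3/2)²)))*(⅐) = (3/(2*(2 + 9/4)))*(⅐) = (3/(2*(17/4)))*(⅐) = ((3/2)*(4/17))*(⅐) = (6/17)*(⅐) = 6/119 ≈ 0.050420)
1/(((d*2)*2)²) = 1/((((6/119)*2)*2)²) = 1/(((12/119)*2)²) = 1/((24/119)²) = 1/(576/14161) = 14161/576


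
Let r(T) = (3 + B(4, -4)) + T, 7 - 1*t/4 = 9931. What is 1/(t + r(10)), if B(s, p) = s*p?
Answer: -1/39699 ≈ -2.5190e-5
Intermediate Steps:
t = -39696 (t = 28 - 4*9931 = 28 - 39724 = -39696)
B(s, p) = p*s
r(T) = -13 + T (r(T) = (3 - 4*4) + T = (3 - 16) + T = -13 + T)
1/(t + r(10)) = 1/(-39696 + (-13 + 10)) = 1/(-39696 - 3) = 1/(-39699) = -1/39699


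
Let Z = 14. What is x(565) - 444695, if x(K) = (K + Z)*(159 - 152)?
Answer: -440642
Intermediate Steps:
x(K) = 98 + 7*K (x(K) = (K + 14)*(159 - 152) = (14 + K)*7 = 98 + 7*K)
x(565) - 444695 = (98 + 7*565) - 444695 = (98 + 3955) - 444695 = 4053 - 444695 = -440642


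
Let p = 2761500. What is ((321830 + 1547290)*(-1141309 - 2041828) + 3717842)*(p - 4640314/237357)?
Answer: -3899745459769253484527228/237357 ≈ -1.6430e+19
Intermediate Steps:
((321830 + 1547290)*(-1141309 - 2041828) + 3717842)*(p - 4640314/237357) = ((321830 + 1547290)*(-1141309 - 2041828) + 3717842)*(2761500 - 4640314/237357) = (1869120*(-3183137) + 3717842)*(2761500 - 4640314*1/237357) = (-5949665029440 + 3717842)*(2761500 - 4640314/237357) = -5949661311598*655456715186/237357 = -3899745459769253484527228/237357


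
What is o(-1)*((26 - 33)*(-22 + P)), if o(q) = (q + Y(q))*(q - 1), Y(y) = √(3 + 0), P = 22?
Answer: 0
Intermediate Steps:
Y(y) = √3
o(q) = (-1 + q)*(q + √3) (o(q) = (q + √3)*(q - 1) = (q + √3)*(-1 + q) = (-1 + q)*(q + √3))
o(-1)*((26 - 33)*(-22 + P)) = ((-1)² - 1*(-1) - √3 - √3)*((26 - 33)*(-22 + 22)) = (1 + 1 - √3 - √3)*(-7*0) = (2 - 2*√3)*0 = 0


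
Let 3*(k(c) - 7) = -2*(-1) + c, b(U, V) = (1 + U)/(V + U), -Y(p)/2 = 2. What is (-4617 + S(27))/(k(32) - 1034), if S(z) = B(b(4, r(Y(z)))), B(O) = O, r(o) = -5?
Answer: 13866/3047 ≈ 4.5507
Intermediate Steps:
Y(p) = -4 (Y(p) = -2*2 = -4)
b(U, V) = (1 + U)/(U + V)
S(z) = -5 (S(z) = (1 + 4)/(4 - 5) = 5/(-1) = -1*5 = -5)
k(c) = 23/3 + c/3 (k(c) = 7 + (-2*(-1) + c)/3 = 7 + (2 + c)/3 = 7 + (⅔ + c/3) = 23/3 + c/3)
(-4617 + S(27))/(k(32) - 1034) = (-4617 - 5)/((23/3 + (⅓)*32) - 1034) = -4622/((23/3 + 32/3) - 1034) = -4622/(55/3 - 1034) = -4622/(-3047/3) = -4622*(-3/3047) = 13866/3047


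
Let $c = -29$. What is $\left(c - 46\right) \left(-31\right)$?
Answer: $2325$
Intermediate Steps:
$\left(c - 46\right) \left(-31\right) = \left(-29 - 46\right) \left(-31\right) = \left(-75\right) \left(-31\right) = 2325$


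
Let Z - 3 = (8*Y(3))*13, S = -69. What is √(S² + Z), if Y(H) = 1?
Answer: 2*√1217 ≈ 69.771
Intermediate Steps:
Z = 107 (Z = 3 + (8*1)*13 = 3 + 8*13 = 3 + 104 = 107)
√(S² + Z) = √((-69)² + 107) = √(4761 + 107) = √4868 = 2*√1217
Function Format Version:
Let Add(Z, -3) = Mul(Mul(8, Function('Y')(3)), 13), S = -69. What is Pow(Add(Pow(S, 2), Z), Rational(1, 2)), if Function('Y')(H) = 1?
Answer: Mul(2, Pow(1217, Rational(1, 2))) ≈ 69.771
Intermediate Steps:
Z = 107 (Z = Add(3, Mul(Mul(8, 1), 13)) = Add(3, Mul(8, 13)) = Add(3, 104) = 107)
Pow(Add(Pow(S, 2), Z), Rational(1, 2)) = Pow(Add(Pow(-69, 2), 107), Rational(1, 2)) = Pow(Add(4761, 107), Rational(1, 2)) = Pow(4868, Rational(1, 2)) = Mul(2, Pow(1217, Rational(1, 2)))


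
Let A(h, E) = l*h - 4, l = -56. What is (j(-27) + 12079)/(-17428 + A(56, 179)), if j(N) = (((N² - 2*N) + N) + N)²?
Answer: -67940/2571 ≈ -26.426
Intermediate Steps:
j(N) = N⁴ (j(N) = ((N² - N) + N)² = (N²)² = N⁴)
A(h, E) = -4 - 56*h (A(h, E) = -56*h - 4 = -4 - 56*h)
(j(-27) + 12079)/(-17428 + A(56, 179)) = ((-27)⁴ + 12079)/(-17428 + (-4 - 56*56)) = (531441 + 12079)/(-17428 + (-4 - 3136)) = 543520/(-17428 - 3140) = 543520/(-20568) = 543520*(-1/20568) = -67940/2571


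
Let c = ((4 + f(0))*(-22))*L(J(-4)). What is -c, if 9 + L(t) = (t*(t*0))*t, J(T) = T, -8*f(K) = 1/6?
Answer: -6303/8 ≈ -787.88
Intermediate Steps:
f(K) = -1/48 (f(K) = -1/8/6 = -1/8*1/6 = -1/48)
L(t) = -9 (L(t) = -9 + (t*(t*0))*t = -9 + (t*0)*t = -9 + 0*t = -9 + 0 = -9)
c = 6303/8 (c = ((4 - 1/48)*(-22))*(-9) = ((191/48)*(-22))*(-9) = -2101/24*(-9) = 6303/8 ≈ 787.88)
-c = -1*6303/8 = -6303/8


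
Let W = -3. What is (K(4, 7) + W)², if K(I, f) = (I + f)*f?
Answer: 5476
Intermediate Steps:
K(I, f) = f*(I + f)
(K(4, 7) + W)² = (7*(4 + 7) - 3)² = (7*11 - 3)² = (77 - 3)² = 74² = 5476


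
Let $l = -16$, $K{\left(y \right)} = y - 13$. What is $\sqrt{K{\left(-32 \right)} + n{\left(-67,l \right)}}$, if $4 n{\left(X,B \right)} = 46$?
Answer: $\frac{i \sqrt{134}}{2} \approx 5.7879 i$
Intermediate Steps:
$K{\left(y \right)} = -13 + y$
$n{\left(X,B \right)} = \frac{23}{2}$ ($n{\left(X,B \right)} = \frac{1}{4} \cdot 46 = \frac{23}{2}$)
$\sqrt{K{\left(-32 \right)} + n{\left(-67,l \right)}} = \sqrt{\left(-13 - 32\right) + \frac{23}{2}} = \sqrt{-45 + \frac{23}{2}} = \sqrt{- \frac{67}{2}} = \frac{i \sqrt{134}}{2}$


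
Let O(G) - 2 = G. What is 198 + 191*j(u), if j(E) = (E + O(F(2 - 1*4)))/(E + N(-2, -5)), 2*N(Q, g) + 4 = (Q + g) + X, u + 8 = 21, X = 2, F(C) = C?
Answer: 8332/17 ≈ 490.12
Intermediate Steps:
u = 13 (u = -8 + 21 = 13)
O(G) = 2 + G
N(Q, g) = -1 + Q/2 + g/2 (N(Q, g) = -2 + ((Q + g) + 2)/2 = -2 + (2 + Q + g)/2 = -2 + (1 + Q/2 + g/2) = -1 + Q/2 + g/2)
j(E) = E/(-9/2 + E) (j(E) = (E + (2 + (2 - 1*4)))/(E + (-1 + (1/2)*(-2) + (1/2)*(-5))) = (E + (2 + (2 - 4)))/(E + (-1 - 1 - 5/2)) = (E + (2 - 2))/(E - 9/2) = (E + 0)/(-9/2 + E) = E/(-9/2 + E))
198 + 191*j(u) = 198 + 191*(2*13/(-9 + 2*13)) = 198 + 191*(2*13/(-9 + 26)) = 198 + 191*(2*13/17) = 198 + 191*(2*13*(1/17)) = 198 + 191*(26/17) = 198 + 4966/17 = 8332/17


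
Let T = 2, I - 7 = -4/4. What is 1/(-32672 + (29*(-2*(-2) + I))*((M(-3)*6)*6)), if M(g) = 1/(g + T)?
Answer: -1/43112 ≈ -2.3195e-5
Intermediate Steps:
I = 6 (I = 7 - 4/4 = 7 - 4*¼ = 7 - 1 = 6)
M(g) = 1/(2 + g) (M(g) = 1/(g + 2) = 1/(2 + g))
1/(-32672 + (29*(-2*(-2) + I))*((M(-3)*6)*6)) = 1/(-32672 + (29*(-2*(-2) + 6))*((6/(2 - 3))*6)) = 1/(-32672 + (29*(4 + 6))*((6/(-1))*6)) = 1/(-32672 + (29*10)*(-1*6*6)) = 1/(-32672 + 290*(-6*6)) = 1/(-32672 + 290*(-36)) = 1/(-32672 - 10440) = 1/(-43112) = -1/43112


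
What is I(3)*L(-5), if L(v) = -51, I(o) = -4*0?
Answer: 0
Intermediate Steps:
I(o) = 0
I(3)*L(-5) = 0*(-51) = 0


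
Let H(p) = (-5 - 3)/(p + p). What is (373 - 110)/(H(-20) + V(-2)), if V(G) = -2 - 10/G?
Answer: 1315/16 ≈ 82.188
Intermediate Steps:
H(p) = -4/p (H(p) = -8*1/(2*p) = -4/p)
(373 - 110)/(H(-20) + V(-2)) = (373 - 110)/(-4/(-20) + (-2 - 10/(-2))) = 263/(-4*(-1/20) + (-2 - 10*(-½))) = 263/(⅕ + (-2 + 5)) = 263/(⅕ + 3) = 263/(16/5) = 263*(5/16) = 1315/16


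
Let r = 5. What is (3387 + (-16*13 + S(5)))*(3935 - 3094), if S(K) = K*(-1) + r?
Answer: 2673539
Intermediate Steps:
S(K) = 5 - K (S(K) = K*(-1) + 5 = -K + 5 = 5 - K)
(3387 + (-16*13 + S(5)))*(3935 - 3094) = (3387 + (-16*13 + (5 - 1*5)))*(3935 - 3094) = (3387 + (-208 + (5 - 5)))*841 = (3387 + (-208 + 0))*841 = (3387 - 208)*841 = 3179*841 = 2673539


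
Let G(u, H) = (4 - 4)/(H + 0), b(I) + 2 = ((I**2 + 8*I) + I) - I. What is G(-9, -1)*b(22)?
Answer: 0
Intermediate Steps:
b(I) = -2 + I**2 + 8*I (b(I) = -2 + (((I**2 + 8*I) + I) - I) = -2 + ((I**2 + 9*I) - I) = -2 + (I**2 + 8*I) = -2 + I**2 + 8*I)
G(u, H) = 0 (G(u, H) = 0/H = 0)
G(-9, -1)*b(22) = 0*(-2 + 22**2 + 8*22) = 0*(-2 + 484 + 176) = 0*658 = 0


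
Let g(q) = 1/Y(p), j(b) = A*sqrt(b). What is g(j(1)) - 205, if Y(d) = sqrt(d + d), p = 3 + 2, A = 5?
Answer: -205 + sqrt(10)/10 ≈ -204.68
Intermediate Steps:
p = 5
Y(d) = sqrt(2)*sqrt(d) (Y(d) = sqrt(2*d) = sqrt(2)*sqrt(d))
j(b) = 5*sqrt(b)
g(q) = sqrt(10)/10 (g(q) = 1/(sqrt(2)*sqrt(5)) = 1/(sqrt(10)) = sqrt(10)/10)
g(j(1)) - 205 = sqrt(10)/10 - 205 = -205 + sqrt(10)/10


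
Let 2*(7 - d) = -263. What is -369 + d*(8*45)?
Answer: 49491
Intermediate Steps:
d = 277/2 (d = 7 - ½*(-263) = 7 + 263/2 = 277/2 ≈ 138.50)
-369 + d*(8*45) = -369 + 277*(8*45)/2 = -369 + (277/2)*360 = -369 + 49860 = 49491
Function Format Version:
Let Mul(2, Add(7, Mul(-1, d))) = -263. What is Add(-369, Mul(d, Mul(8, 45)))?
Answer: 49491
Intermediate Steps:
d = Rational(277, 2) (d = Add(7, Mul(Rational(-1, 2), -263)) = Add(7, Rational(263, 2)) = Rational(277, 2) ≈ 138.50)
Add(-369, Mul(d, Mul(8, 45))) = Add(-369, Mul(Rational(277, 2), Mul(8, 45))) = Add(-369, Mul(Rational(277, 2), 360)) = Add(-369, 49860) = 49491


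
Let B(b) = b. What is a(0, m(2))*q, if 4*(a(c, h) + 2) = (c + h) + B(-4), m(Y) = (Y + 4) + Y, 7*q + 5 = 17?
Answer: -12/7 ≈ -1.7143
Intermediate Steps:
q = 12/7 (q = -5/7 + (1/7)*17 = -5/7 + 17/7 = 12/7 ≈ 1.7143)
m(Y) = 4 + 2*Y (m(Y) = (4 + Y) + Y = 4 + 2*Y)
a(c, h) = -3 + c/4 + h/4 (a(c, h) = -2 + ((c + h) - 4)/4 = -2 + (-4 + c + h)/4 = -2 + (-1 + c/4 + h/4) = -3 + c/4 + h/4)
a(0, m(2))*q = (-3 + (1/4)*0 + (4 + 2*2)/4)*(12/7) = (-3 + 0 + (4 + 4)/4)*(12/7) = (-3 + 0 + (1/4)*8)*(12/7) = (-3 + 0 + 2)*(12/7) = -1*12/7 = -12/7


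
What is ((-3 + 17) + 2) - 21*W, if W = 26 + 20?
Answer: -950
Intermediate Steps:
W = 46
((-3 + 17) + 2) - 21*W = ((-3 + 17) + 2) - 21*46 = (14 + 2) - 966 = 16 - 966 = -950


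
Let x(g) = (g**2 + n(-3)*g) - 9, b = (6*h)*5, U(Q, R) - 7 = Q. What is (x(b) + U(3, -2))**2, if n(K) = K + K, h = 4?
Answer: 187169761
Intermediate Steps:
U(Q, R) = 7 + Q
b = 120 (b = (6*4)*5 = 24*5 = 120)
n(K) = 2*K
x(g) = -9 + g**2 - 6*g (x(g) = (g**2 + (2*(-3))*g) - 9 = (g**2 - 6*g) - 9 = -9 + g**2 - 6*g)
(x(b) + U(3, -2))**2 = ((-9 + 120**2 - 6*120) + (7 + 3))**2 = ((-9 + 14400 - 720) + 10)**2 = (13671 + 10)**2 = 13681**2 = 187169761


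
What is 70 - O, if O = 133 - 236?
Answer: 173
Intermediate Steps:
O = -103
70 - O = 70 - 1*(-103) = 70 + 103 = 173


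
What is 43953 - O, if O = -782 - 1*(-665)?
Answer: 44070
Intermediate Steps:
O = -117 (O = -782 + 665 = -117)
43953 - O = 43953 - 1*(-117) = 43953 + 117 = 44070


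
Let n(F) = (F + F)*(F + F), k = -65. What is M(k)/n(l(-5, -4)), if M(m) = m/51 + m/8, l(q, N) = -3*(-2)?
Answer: -3835/58752 ≈ -0.065274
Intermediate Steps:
l(q, N) = 6
M(m) = 59*m/408 (M(m) = m*(1/51) + m*(1/8) = m/51 + m/8 = 59*m/408)
n(F) = 4*F**2 (n(F) = (2*F)*(2*F) = 4*F**2)
M(k)/n(l(-5, -4)) = ((59/408)*(-65))/((4*6**2)) = -3835/(408*(4*36)) = -3835/408/144 = -3835/408*1/144 = -3835/58752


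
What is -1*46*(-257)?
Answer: 11822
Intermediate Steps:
-1*46*(-257) = -46*(-257) = 11822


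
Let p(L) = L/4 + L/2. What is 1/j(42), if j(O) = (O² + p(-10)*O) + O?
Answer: 1/1491 ≈ 0.00067069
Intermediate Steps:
p(L) = 3*L/4 (p(L) = L*(¼) + L*(½) = L/4 + L/2 = 3*L/4)
j(O) = O² - 13*O/2 (j(O) = (O² + ((¾)*(-10))*O) + O = (O² - 15*O/2) + O = O² - 13*O/2)
1/j(42) = 1/((½)*42*(-13 + 2*42)) = 1/((½)*42*(-13 + 84)) = 1/((½)*42*71) = 1/1491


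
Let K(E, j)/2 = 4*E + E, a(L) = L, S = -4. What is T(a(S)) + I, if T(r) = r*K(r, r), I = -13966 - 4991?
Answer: -18797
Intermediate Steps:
I = -18957
K(E, j) = 10*E (K(E, j) = 2*(4*E + E) = 2*(5*E) = 10*E)
T(r) = 10*r² (T(r) = r*(10*r) = 10*r²)
T(a(S)) + I = 10*(-4)² - 18957 = 10*16 - 18957 = 160 - 18957 = -18797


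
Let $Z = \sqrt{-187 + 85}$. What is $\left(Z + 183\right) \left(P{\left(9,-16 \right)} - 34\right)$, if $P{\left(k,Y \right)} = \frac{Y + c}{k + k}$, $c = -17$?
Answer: $- \frac{13115}{2} - \frac{215 i \sqrt{102}}{6} \approx -6557.5 - 361.9 i$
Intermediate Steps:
$Z = i \sqrt{102}$ ($Z = \sqrt{-102} = i \sqrt{102} \approx 10.1 i$)
$P{\left(k,Y \right)} = \frac{-17 + Y}{2 k}$ ($P{\left(k,Y \right)} = \frac{Y - 17}{k + k} = \frac{-17 + Y}{2 k}$)
$\left(Z + 183\right) \left(P{\left(9,-16 \right)} - 34\right) = \left(i \sqrt{102} + 183\right) \left(\frac{-17 - 16}{2 \cdot 9} - 34\right) = \left(183 + i \sqrt{102}\right) \left(\frac{1}{2} \cdot \frac{1}{9} \left(-33\right) - 34\right) = \left(183 + i \sqrt{102}\right) \left(- \frac{11}{6} - 34\right) = \left(183 + i \sqrt{102}\right) \left(- \frac{215}{6}\right) = - \frac{13115}{2} - \frac{215 i \sqrt{102}}{6}$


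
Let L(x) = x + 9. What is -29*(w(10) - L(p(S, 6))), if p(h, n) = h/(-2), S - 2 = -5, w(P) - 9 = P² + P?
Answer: -6293/2 ≈ -3146.5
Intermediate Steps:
w(P) = 9 + P + P² (w(P) = 9 + (P² + P) = 9 + (P + P²) = 9 + P + P²)
S = -3 (S = 2 - 5 = -3)
p(h, n) = -h/2 (p(h, n) = h*(-½) = -h/2)
L(x) = 9 + x
-29*(w(10) - L(p(S, 6))) = -29*((9 + 10 + 10²) - (9 - ½*(-3))) = -29*((9 + 10 + 100) - (9 + 3/2)) = -29*(119 - 1*21/2) = -29*(119 - 21/2) = -29*217/2 = -6293/2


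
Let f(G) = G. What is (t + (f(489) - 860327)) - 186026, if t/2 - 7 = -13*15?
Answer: -1046240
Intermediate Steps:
t = -376 (t = 14 + 2*(-13*15) = 14 + 2*(-195) = 14 - 390 = -376)
(t + (f(489) - 860327)) - 186026 = (-376 + (489 - 860327)) - 186026 = (-376 - 859838) - 186026 = -860214 - 186026 = -1046240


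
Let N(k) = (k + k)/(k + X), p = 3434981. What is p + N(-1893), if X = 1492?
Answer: 1377431167/401 ≈ 3.4350e+6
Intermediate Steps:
N(k) = 2*k/(1492 + k) (N(k) = (k + k)/(k + 1492) = (2*k)/(1492 + k) = 2*k/(1492 + k))
p + N(-1893) = 3434981 + 2*(-1893)/(1492 - 1893) = 3434981 + 2*(-1893)/(-401) = 3434981 + 2*(-1893)*(-1/401) = 3434981 + 3786/401 = 1377431167/401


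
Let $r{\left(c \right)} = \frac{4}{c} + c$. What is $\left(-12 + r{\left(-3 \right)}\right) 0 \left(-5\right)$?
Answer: $0$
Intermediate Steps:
$r{\left(c \right)} = c + \frac{4}{c}$
$\left(-12 + r{\left(-3 \right)}\right) 0 \left(-5\right) = \left(-12 - \left(3 - \frac{4}{-3}\right)\right) 0 \left(-5\right) = \left(-12 + \left(-3 + 4 \left(- \frac{1}{3}\right)\right)\right) 0 = \left(-12 - \frac{13}{3}\right) 0 = \left(- \frac{49}{3}\right) 0 = 0$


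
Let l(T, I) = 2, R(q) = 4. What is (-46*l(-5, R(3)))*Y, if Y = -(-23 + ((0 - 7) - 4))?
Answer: -3128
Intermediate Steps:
Y = 34 (Y = -(-23 + (-7 - 4)) = -(-23 - 11) = -1*(-34) = 34)
(-46*l(-5, R(3)))*Y = -46*2*34 = -92*34 = -3128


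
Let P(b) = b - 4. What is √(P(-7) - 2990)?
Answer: I*√3001 ≈ 54.781*I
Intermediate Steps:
P(b) = -4 + b
√(P(-7) - 2990) = √((-4 - 7) - 2990) = √(-11 - 2990) = √(-3001) = I*√3001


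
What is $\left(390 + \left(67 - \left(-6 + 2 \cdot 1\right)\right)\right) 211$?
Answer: $97271$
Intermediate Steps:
$\left(390 + \left(67 - \left(-6 + 2 \cdot 1\right)\right)\right) 211 = \left(390 + \left(67 - \left(-6 + 2\right)\right)\right) 211 = \left(390 + \left(67 - -4\right)\right) 211 = \left(390 + \left(67 + 4\right)\right) 211 = \left(390 + 71\right) 211 = 461 \cdot 211 = 97271$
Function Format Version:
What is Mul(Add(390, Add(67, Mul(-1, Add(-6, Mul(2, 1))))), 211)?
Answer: 97271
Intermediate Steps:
Mul(Add(390, Add(67, Mul(-1, Add(-6, Mul(2, 1))))), 211) = Mul(Add(390, Add(67, Mul(-1, Add(-6, 2)))), 211) = Mul(Add(390, Add(67, Mul(-1, -4))), 211) = Mul(Add(390, Add(67, 4)), 211) = Mul(Add(390, 71), 211) = Mul(461, 211) = 97271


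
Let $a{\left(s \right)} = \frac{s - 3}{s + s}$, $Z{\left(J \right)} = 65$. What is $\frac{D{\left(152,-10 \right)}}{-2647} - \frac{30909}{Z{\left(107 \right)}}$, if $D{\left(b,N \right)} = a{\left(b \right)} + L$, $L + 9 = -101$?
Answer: $- \frac{24869937477}{52304720} \approx -475.48$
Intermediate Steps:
$L = -110$ ($L = -9 - 101 = -110$)
$a{\left(s \right)} = \frac{-3 + s}{2 s}$
$D{\left(b,N \right)} = -110 + \frac{-3 + b}{2 b}$ ($D{\left(b,N \right)} = \frac{-3 + b}{2 b} - 110 = -110 + \frac{-3 + b}{2 b}$)
$\frac{D{\left(152,-10 \right)}}{-2647} - \frac{30909}{Z{\left(107 \right)}} = \frac{\frac{3}{2} \cdot \frac{1}{152} \left(-1 - 11096\right)}{-2647} - \frac{30909}{65} = \frac{3}{2} \cdot \frac{1}{152} \left(-1 - 11096\right) \left(- \frac{1}{2647}\right) - \frac{30909}{65} = \frac{3}{2} \cdot \frac{1}{152} \left(-11097\right) \left(- \frac{1}{2647}\right) - \frac{30909}{65} = \left(- \frac{33291}{304}\right) \left(- \frac{1}{2647}\right) - \frac{30909}{65} = \frac{33291}{804688} - \frac{30909}{65} = - \frac{24869937477}{52304720}$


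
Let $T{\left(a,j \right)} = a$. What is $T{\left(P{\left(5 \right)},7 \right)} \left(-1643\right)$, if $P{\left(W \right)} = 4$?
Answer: $-6572$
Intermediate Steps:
$T{\left(P{\left(5 \right)},7 \right)} \left(-1643\right) = 4 \left(-1643\right) = -6572$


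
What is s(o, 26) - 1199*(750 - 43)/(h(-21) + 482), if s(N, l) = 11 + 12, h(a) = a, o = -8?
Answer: -837090/461 ≈ -1815.8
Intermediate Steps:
s(N, l) = 23
s(o, 26) - 1199*(750 - 43)/(h(-21) + 482) = 23 - 1199*(750 - 43)/(-21 + 482) = 23 - 847693/461 = -837090/461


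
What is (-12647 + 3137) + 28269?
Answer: 18759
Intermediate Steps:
(-12647 + 3137) + 28269 = -9510 + 28269 = 18759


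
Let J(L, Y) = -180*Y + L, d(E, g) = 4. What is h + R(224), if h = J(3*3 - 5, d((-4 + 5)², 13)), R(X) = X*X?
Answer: 49460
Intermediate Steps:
R(X) = X²
J(L, Y) = L - 180*Y
h = -716 (h = (3*3 - 5) - 180*4 = (9 - 5) - 720 = 4 - 720 = -716)
h + R(224) = -716 + 224² = -716 + 50176 = 49460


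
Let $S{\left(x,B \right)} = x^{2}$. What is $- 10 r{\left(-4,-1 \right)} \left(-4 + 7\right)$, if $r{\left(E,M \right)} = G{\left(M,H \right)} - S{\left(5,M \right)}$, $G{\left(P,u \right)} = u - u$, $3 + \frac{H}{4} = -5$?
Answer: $750$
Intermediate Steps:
$H = -32$ ($H = -12 + 4 \left(-5\right) = -12 - 20 = -32$)
$G{\left(P,u \right)} = 0$
$r{\left(E,M \right)} = -25$ ($r{\left(E,M \right)} = 0 - 5^{2} = 0 - 25 = -25$)
$- 10 r{\left(-4,-1 \right)} \left(-4 + 7\right) = \left(-10\right) \left(-25\right) \left(-4 + 7\right) = 250 \cdot 3 = 750$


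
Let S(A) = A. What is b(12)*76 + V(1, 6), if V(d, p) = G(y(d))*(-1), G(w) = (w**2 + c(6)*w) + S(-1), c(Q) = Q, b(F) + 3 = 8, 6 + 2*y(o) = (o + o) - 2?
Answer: 390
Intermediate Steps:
y(o) = -4 + o (y(o) = -3 + ((o + o) - 2)/2 = -3 + (2*o - 2)/2 = -3 + (-2 + 2*o)/2 = -3 + (-1 + o) = -4 + o)
b(F) = 5 (b(F) = -3 + 8 = 5)
G(w) = -1 + w**2 + 6*w (G(w) = (w**2 + 6*w) - 1 = -1 + w**2 + 6*w)
V(d, p) = 25 - (-4 + d)**2 - 6*d (V(d, p) = (-1 + (-4 + d)**2 + 6*(-4 + d))*(-1) = (-1 + (-4 + d)**2 + (-24 + 6*d))*(-1) = (-25 + (-4 + d)**2 + 6*d)*(-1) = 25 - (-4 + d)**2 - 6*d)
b(12)*76 + V(1, 6) = 5*76 + (9 - 1*1**2 + 2*1) = 380 + (9 - 1*1 + 2) = 380 + (9 - 1 + 2) = 380 + 10 = 390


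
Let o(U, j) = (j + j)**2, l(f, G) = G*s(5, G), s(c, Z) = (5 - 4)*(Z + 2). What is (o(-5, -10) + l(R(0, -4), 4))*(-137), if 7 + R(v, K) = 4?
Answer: -58088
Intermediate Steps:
R(v, K) = -3 (R(v, K) = -7 + 4 = -3)
s(c, Z) = 2 + Z (s(c, Z) = 1*(2 + Z) = 2 + Z)
l(f, G) = G*(2 + G)
o(U, j) = 4*j**2 (o(U, j) = (2*j)**2 = 4*j**2)
(o(-5, -10) + l(R(0, -4), 4))*(-137) = (4*(-10)**2 + 4*(2 + 4))*(-137) = (4*100 + 4*6)*(-137) = (400 + 24)*(-137) = 424*(-137) = -58088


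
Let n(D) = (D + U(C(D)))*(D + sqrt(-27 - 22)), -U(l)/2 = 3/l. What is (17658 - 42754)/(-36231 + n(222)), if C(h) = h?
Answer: -224124131964/118171078601 + 26691691516*I/118171078601 ≈ -1.8966 + 0.22587*I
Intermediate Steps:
U(l) = -6/l
n(D) = (D - 6/D)*(D + 7*I) (n(D) = (D - 6/D)*(D + sqrt(-27 - 22)) = (D - 6/D)*(D + sqrt(-49)) = (D - 6/D)*(D + 7*I))
(17658 - 42754)/(-36231 + n(222)) = (17658 - 42754)/(-36231 + (-6 + 222**2 - 42*I/222 + 7*I*222)) = -25096/(-36231 + (-6 + 49284 - 42*I*1/222 + 1554*I)) = -25096/(-36231 + (-6 + 49284 - 7*I/37 + 1554*I)) = -25096/(-36231 + (49278 + 57491*I/37)) = -25096*1369*(13047 - 57491*I/37)/236342157202 = -17178212*(13047 - 57491*I/37)/118171078601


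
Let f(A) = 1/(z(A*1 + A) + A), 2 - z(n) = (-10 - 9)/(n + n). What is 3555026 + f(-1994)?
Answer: 56483003190510/15888211 ≈ 3.5550e+6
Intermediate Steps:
z(n) = 2 + 19/(2*n) (z(n) = 2 - (-10 - 9)/(n + n) = 2 - (-19)/(2*n) = 2 + 19/(2*n))
f(A) = 1/(2 + A + 19/(4*A)) (f(A) = 1/((2 + 19/(2*(A*1 + A))) + A) = 1/((2 + 19/(2*(A + A))) + A) = 1/((2 + 19/(2*((2*A)))) + A) = 1/((2 + 19*(1/(2*A))/2) + A) = 1/((2 + 19/(4*A)) + A) = 1/(2 + A + 19/(4*A)))
3555026 + f(-1994) = 3555026 + 4*(-1994)/(19 + 4*(-1994)² + 8*(-1994)) = 3555026 + 4*(-1994)/(19 + 4*3976036 - 15952) = 3555026 + 4*(-1994)/(19 + 15904144 - 15952) = 3555026 + 4*(-1994)/15888211 = 3555026 + 4*(-1994)*(1/15888211) = 3555026 - 7976/15888211 = 56483003190510/15888211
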